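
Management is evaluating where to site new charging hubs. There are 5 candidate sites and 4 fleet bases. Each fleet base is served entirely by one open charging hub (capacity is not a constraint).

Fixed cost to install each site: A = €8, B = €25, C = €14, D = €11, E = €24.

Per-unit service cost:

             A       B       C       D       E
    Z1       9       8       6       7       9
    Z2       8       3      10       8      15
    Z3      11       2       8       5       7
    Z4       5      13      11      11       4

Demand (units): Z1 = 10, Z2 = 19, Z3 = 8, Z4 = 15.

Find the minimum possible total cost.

Minimum total cost: 255

For any fixed open set, each fleet base goes to its cheapest open site; total = fixed + service.
{A, B, C}: Z1→C 6·10=60, Z2→B 3·19=57, Z3→B 2·8=16, Z4→A 5·15=75. Service 208; fixed 47; total 255.
{B, C, E}: service 193 + fixed 63 = 256
{A, B}: service 228 + fixed 33 = 261
{A, B, C, D, E}: service 193 + fixed 82 = 275
No other subset beats 255.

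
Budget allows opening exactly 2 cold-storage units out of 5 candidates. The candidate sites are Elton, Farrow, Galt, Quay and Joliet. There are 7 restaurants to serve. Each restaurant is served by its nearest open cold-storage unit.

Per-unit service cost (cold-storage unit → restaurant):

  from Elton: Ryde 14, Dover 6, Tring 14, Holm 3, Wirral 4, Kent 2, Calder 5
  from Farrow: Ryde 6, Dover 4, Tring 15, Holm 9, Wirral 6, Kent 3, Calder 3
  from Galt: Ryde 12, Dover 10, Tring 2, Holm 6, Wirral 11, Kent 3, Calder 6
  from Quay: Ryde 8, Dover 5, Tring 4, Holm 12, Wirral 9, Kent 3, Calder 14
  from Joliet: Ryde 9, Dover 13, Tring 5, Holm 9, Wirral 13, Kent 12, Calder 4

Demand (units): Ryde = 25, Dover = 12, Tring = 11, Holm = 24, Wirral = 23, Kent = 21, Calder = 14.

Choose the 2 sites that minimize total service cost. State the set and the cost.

Choose Elton and Quay; total service cost 580.

With exactly 2 open, each restaurant uses its cheapest among the chosen.
{Elton, Quay}: Ryde→Quay 8·25=200, Dover→Quay 5·12=60, Tring→Quay 4·11=44, Holm→Elton 3·24=72, Wirral→Elton 4·23=92, Kent→Elton 2·21=42, Calder→Elton 5·14=70. Service cost 580.
{Elton, Farrow}: service cost 600
{Farrow, Galt}: service cost 607
Among all 10 size-2 choices, {Elton, Quay} is lowest.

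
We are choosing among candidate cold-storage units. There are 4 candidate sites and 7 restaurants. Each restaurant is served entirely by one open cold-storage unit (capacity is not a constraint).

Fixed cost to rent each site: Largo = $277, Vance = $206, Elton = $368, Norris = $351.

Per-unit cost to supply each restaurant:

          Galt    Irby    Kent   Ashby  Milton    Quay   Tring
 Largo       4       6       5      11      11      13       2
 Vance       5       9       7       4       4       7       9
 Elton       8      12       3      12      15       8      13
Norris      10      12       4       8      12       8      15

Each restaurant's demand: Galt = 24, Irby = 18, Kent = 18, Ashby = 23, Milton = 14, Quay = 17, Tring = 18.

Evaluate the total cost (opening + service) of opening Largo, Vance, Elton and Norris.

Total cost: 1763

Each restaurant is assigned to its cheapest site among the open ones.
{Largo, Vance, Elton, Norris}: Galt→Largo 4·24=96, Irby→Largo 6·18=108, Kent→Elton 3·18=54, Ashby→Vance 4·23=92, Milton→Vance 4·14=56, Quay→Vance 7·17=119, Tring→Largo 2·18=36. Service 561; fixed 1202; total 1763.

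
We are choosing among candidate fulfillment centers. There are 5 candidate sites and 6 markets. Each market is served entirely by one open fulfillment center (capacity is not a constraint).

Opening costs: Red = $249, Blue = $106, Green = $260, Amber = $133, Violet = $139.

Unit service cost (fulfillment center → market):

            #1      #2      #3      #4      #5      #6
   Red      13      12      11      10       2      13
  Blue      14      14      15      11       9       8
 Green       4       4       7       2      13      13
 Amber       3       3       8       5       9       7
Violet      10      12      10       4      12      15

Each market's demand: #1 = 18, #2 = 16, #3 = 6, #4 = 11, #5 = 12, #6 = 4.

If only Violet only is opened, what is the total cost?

Total cost: 819

Each market is assigned to its cheapest site among the open ones.
{Violet}: #1→Violet 10·18=180, #2→Violet 12·16=192, #3→Violet 10·6=60, #4→Violet 4·11=44, #5→Violet 12·12=144, #6→Violet 15·4=60. Service 680; fixed 139; total 819.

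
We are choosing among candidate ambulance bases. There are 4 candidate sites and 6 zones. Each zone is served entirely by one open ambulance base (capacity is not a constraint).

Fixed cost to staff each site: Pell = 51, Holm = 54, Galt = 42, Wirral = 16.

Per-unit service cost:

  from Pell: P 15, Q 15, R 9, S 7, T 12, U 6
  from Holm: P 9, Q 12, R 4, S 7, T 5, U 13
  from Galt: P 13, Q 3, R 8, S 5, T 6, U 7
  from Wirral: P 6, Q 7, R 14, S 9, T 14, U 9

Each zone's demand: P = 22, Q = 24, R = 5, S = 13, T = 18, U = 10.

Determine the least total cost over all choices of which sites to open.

Minimum total cost: 545

For any fixed open set, each zone goes to its cheapest open site; total = fixed + service.
{Galt, Wirral}: P→Wirral 6·22=132, Q→Galt 3·24=72, R→Galt 8·5=40, S→Galt 5·13=65, T→Galt 6·18=108, U→Galt 7·10=70. Service 487; fixed 58; total 545.
{Holm, Galt, Wirral}: P→Wirral 6·22=132, Q→Galt 3·24=72, R→Holm 4·5=20, S→Galt 5·13=65, T→Holm 5·18=90, U→Galt 7·10=70. Service 449; fixed 112; total 561.
{Pell, Galt, Wirral}: service 477 + fixed 109 = 586
{Pell, Holm, Galt, Wirral}: service 439 + fixed 163 = 602
(All 15 nonempty subsets were checked; Galt and Wirral is lowest.)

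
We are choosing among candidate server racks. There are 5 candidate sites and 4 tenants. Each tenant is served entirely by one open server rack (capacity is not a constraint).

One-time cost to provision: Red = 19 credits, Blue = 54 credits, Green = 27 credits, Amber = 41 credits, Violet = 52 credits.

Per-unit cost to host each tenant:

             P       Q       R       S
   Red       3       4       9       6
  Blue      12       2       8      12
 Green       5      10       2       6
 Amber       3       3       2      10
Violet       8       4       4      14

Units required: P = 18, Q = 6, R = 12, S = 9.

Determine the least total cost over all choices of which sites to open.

Minimum total cost: 202

For any fixed open set, each tenant goes to its cheapest open site; total = fixed + service.
{Red, Green}: P→Red 3·18=54, Q→Red 4·6=24, R→Green 2·12=24, S→Red 6·9=54. Service 156; fixed 46; total 202.
{Red, Amber}: service 150 + fixed 60 = 210
{Green, Amber}: service 150 + fixed 68 = 218
{Red, Blue, Green, Amber, Violet}: P→Red 3·18=54, Q→Blue 2·6=12, R→Green 2·12=24, S→Red 6·9=54. Service 144; fixed 193; total 337.
No other subset beats 202.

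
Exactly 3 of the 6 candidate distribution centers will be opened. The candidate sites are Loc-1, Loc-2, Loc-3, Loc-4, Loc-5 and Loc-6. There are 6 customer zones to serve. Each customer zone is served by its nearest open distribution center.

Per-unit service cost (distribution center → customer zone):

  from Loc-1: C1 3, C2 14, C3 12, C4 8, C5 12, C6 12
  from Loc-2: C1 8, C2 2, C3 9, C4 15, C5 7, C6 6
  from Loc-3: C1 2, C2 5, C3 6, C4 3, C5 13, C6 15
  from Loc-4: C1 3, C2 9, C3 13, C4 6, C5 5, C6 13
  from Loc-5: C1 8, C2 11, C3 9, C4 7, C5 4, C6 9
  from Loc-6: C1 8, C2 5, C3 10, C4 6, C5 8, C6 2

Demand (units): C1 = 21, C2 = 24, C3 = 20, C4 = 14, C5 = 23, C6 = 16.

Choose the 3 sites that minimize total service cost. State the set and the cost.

Choose Loc-2, Loc-3 and Loc-5; total service cost 440.

With exactly 3 open, each customer zone uses its cheapest among the chosen.
{Loc-2, Loc-3, Loc-5}: C1→Loc-3 2·21=42, C2→Loc-2 2·24=48, C3→Loc-3 6·20=120, C4→Loc-3 3·14=42, C5→Loc-5 4·23=92, C6→Loc-2 6·16=96. Service cost 440.
{Loc-2, Loc-3, Loc-6}: service cost 445
{Loc-3, Loc-5, Loc-6}: service cost 448
Among all 20 size-3 choices, {Loc-2, Loc-3, Loc-5} is lowest.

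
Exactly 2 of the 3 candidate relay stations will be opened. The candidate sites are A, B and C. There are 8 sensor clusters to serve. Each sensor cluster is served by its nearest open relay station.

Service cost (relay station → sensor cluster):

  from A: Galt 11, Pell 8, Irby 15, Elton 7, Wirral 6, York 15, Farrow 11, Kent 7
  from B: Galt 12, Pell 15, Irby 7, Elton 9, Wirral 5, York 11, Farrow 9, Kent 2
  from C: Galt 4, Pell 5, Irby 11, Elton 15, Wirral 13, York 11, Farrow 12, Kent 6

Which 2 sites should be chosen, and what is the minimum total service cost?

Choose B and C; total service cost 52.

With exactly 2 open, each sensor cluster uses its cheapest among the chosen.
{B, C}: Galt→C 4, Pell→C 5, Irby→B 7, Elton→B 9, Wirral→B 5, York→B 11, Farrow→B 9, Kent→B 2. Service cost 52.
{A, B}: service cost 60
{A, C}: service cost 61
Among all 3 size-2 choices, {B, C} is lowest.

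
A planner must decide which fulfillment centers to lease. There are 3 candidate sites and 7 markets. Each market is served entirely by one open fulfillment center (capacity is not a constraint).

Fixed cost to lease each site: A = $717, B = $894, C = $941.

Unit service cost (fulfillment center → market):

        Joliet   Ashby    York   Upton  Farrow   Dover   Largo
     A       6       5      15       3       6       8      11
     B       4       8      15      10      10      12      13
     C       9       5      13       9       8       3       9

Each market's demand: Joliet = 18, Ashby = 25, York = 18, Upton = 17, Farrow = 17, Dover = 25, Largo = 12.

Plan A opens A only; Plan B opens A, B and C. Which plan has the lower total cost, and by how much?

Plan A is cheaper by 1614.

Plan A: {A}: Joliet→A 6·18=108, Ashby→A 5·25=125, York→A 15·18=270, Upton→A 3·17=51, Farrow→A 6·17=102, Dover→A 8·25=200, Largo→A 11·12=132. Service 988; fixed 717; total 1705.
Plan B: {A, B, C}: Joliet→B 4·18=72, Ashby→A 5·25=125, York→C 13·18=234, Upton→A 3·17=51, Farrow→A 6·17=102, Dover→C 3·25=75, Largo→C 9·12=108. Service 767; fixed 2552; total 3319.
Difference: |1705 − 3319| = 1614.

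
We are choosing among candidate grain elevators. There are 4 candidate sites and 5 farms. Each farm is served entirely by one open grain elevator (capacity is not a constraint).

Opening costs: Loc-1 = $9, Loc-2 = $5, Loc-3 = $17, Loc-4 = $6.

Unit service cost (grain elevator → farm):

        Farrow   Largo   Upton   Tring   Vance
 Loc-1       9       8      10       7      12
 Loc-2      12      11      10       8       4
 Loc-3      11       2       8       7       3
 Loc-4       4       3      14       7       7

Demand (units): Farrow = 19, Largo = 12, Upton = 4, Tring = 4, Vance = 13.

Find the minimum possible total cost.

For any fixed open set, each farm goes to its cheapest open site; total = fixed + service.
{Loc-3, Loc-4}: Farrow→Loc-4 4·19=76, Largo→Loc-3 2·12=24, Upton→Loc-3 8·4=32, Tring→Loc-3 7·4=28, Vance→Loc-3 3·13=39. Service 199; fixed 23; total 222.
{Loc-2, Loc-3, Loc-4}: Farrow→Loc-4 4·19=76, Largo→Loc-3 2·12=24, Upton→Loc-3 8·4=32, Tring→Loc-3 7·4=28, Vance→Loc-3 3·13=39. Service 199; fixed 28; total 227.
{Loc-1, Loc-3, Loc-4}: Farrow→Loc-4 4·19=76, Largo→Loc-3 2·12=24, Upton→Loc-3 8·4=32, Tring→Loc-1 7·4=28, Vance→Loc-3 3·13=39. Service 199; fixed 32; total 231.
{Loc-1, Loc-2, Loc-3, Loc-4}: service 199 + fixed 37 = 236
No other subset beats 222.

Minimum total cost: 222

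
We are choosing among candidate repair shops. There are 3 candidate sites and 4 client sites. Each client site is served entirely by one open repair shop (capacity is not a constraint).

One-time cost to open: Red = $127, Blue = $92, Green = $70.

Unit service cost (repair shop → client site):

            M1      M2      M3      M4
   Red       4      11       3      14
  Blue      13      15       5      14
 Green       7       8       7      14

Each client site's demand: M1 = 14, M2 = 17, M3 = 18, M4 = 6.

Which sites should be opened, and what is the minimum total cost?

For any fixed open set, each client site goes to its cheapest open site; total = fixed + service.
{Red}: M1→Red 4·14=56, M2→Red 11·17=187, M3→Red 3·18=54, M4→Red 14·6=84. Service 381; fixed 127; total 508.
{Green}: service 444 + fixed 70 = 514
{Red, Green}: service 330 + fixed 197 = 527
{Red, Blue, Green}: service 330 + fixed 289 = 619
No other subset beats 508.

Open Red only; minimum total cost 508.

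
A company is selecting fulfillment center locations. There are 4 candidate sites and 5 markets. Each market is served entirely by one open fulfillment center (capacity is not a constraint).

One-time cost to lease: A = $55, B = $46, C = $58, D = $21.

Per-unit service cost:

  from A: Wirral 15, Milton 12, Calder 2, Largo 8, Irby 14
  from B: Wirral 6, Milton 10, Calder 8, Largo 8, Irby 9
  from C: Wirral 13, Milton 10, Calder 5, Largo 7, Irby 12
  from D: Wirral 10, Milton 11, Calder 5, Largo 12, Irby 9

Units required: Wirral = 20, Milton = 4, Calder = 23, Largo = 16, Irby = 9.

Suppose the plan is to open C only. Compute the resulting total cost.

Each market is assigned to its cheapest site among the open ones.
{C}: Wirral→C 13·20=260, Milton→C 10·4=40, Calder→C 5·23=115, Largo→C 7·16=112, Irby→C 12·9=108. Service 635; fixed 58; total 693.

Total cost: 693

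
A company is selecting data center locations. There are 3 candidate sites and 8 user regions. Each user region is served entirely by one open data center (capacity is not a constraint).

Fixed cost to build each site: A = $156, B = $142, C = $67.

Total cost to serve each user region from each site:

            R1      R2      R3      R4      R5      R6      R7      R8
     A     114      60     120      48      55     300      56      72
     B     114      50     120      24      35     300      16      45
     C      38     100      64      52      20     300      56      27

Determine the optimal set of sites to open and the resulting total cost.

For any fixed open set, each user region goes to its cheapest open site; total = fixed + service.
{C}: R1→C 38, R2→C 100, R3→C 64, R4→C 52, R5→C 20, R6→C 300, R7→C 56, R8→C 27. Service 657; fixed 67; total 724.
{B, C}: R1→C 38, R2→B 50, R3→C 64, R4→B 24, R5→C 20, R6→B 300, R7→B 16, R8→C 27. Service 539; fixed 209; total 748.
{A, C}: service 613 + fixed 223 = 836
{A, B, C}: R1→C 38, R2→B 50, R3→C 64, R4→B 24, R5→C 20, R6→A 300, R7→B 16, R8→C 27. Service 539; fixed 365; total 904.
(All 7 nonempty subsets were checked; C only is lowest.)

Open C only; minimum total cost 724.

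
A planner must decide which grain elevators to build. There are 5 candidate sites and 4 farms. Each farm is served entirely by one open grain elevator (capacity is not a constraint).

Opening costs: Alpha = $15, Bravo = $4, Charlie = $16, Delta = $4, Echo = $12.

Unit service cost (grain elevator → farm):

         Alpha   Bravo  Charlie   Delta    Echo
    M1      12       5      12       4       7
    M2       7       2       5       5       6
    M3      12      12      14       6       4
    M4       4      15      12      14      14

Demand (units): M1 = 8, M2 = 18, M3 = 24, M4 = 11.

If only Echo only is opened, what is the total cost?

Each farm is assigned to its cheapest site among the open ones.
{Echo}: M1→Echo 7·8=56, M2→Echo 6·18=108, M3→Echo 4·24=96, M4→Echo 14·11=154. Service 414; fixed 12; total 426.

Total cost: 426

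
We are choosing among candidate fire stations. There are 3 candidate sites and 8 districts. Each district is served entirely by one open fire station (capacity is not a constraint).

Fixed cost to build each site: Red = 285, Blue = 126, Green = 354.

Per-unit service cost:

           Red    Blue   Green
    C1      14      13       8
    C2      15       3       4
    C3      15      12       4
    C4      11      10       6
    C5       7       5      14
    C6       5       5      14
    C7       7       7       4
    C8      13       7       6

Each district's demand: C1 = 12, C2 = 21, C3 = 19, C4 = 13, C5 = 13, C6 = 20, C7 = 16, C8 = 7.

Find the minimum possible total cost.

Minimum total cost: 1029

For any fixed open set, each district goes to its cheapest open site; total = fixed + service.
{Blue}: C1→Blue 13·12=156, C2→Blue 3·21=63, C3→Blue 12·19=228, C4→Blue 10·13=130, C5→Blue 5·13=65, C6→Blue 5·20=100, C7→Blue 7·16=112, C8→Blue 7·7=49. Service 903; fixed 126; total 1029.
{Blue, Green}: C1→Green 8·12=96, C2→Blue 3·21=63, C3→Green 4·19=76, C4→Green 6·13=78, C5→Blue 5·13=65, C6→Blue 5·20=100, C7→Green 4·16=64, C8→Green 6·7=42. Service 584; fixed 480; total 1064.
{Green}: C1→Green 8·12=96, C2→Green 4·21=84, C3→Green 4·19=76, C4→Green 6·13=78, C5→Green 14·13=182, C6→Green 14·20=280, C7→Green 4·16=64, C8→Green 6·7=42. Service 902; fixed 354; total 1256.
{Red, Blue, Green}: service 584 + fixed 765 = 1349
No other subset beats 1029.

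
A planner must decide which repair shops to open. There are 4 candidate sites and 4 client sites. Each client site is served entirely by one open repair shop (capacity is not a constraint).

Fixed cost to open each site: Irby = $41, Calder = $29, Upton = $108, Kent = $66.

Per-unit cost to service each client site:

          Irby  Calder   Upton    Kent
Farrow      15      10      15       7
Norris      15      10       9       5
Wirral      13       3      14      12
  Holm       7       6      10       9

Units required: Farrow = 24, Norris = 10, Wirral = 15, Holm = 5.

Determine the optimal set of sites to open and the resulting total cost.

For any fixed open set, each client site goes to its cheapest open site; total = fixed + service.
{Calder, Kent}: Farrow→Kent 7·24=168, Norris→Kent 5·10=50, Wirral→Calder 3·15=45, Holm→Calder 6·5=30. Service 293; fixed 95; total 388.
{Irby, Calder, Kent}: Farrow→Kent 7·24=168, Norris→Kent 5·10=50, Wirral→Calder 3·15=45, Holm→Calder 6·5=30. Service 293; fixed 136; total 429.
{Calder}: service 415 + fixed 29 = 444
{Irby, Calder, Upton, Kent}: Farrow→Kent 7·24=168, Norris→Kent 5·10=50, Wirral→Calder 3·15=45, Holm→Calder 6·5=30. Service 293; fixed 244; total 537.
No other subset beats 388.

Open Calder and Kent; minimum total cost 388.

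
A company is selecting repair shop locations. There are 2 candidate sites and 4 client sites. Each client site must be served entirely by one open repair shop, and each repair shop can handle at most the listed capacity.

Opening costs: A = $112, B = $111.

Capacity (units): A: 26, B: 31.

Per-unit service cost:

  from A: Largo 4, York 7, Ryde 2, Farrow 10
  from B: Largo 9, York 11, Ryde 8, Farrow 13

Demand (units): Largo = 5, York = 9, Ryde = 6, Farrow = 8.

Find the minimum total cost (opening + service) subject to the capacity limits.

Minimum total cost: 407

Open {B}: Largo→B 9·5=45, York→B 11·9=99, Ryde→B 8·6=48, Farrow→B 13·8=104.
Loads: B carries 28/31. Service 296; fixed 111; total 407.
Next best feasible plan costs 422.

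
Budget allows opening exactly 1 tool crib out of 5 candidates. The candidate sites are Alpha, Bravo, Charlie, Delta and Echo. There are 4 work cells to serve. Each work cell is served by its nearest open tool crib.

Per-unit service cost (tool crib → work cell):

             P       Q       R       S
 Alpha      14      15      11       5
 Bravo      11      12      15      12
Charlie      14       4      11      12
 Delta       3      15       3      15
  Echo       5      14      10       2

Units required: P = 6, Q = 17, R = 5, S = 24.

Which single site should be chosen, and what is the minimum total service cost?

With exactly 1 open, each work cell uses its cheapest among the chosen.
{Echo}: P→Echo 5·6=30, Q→Echo 14·17=238, R→Echo 10·5=50, S→Echo 2·24=48. Service cost 366.
{Charlie}: service cost 495
{Alpha}: service cost 514
Among all 5 size-1 choices, {Echo} is lowest.

Choose Echo only; total service cost 366.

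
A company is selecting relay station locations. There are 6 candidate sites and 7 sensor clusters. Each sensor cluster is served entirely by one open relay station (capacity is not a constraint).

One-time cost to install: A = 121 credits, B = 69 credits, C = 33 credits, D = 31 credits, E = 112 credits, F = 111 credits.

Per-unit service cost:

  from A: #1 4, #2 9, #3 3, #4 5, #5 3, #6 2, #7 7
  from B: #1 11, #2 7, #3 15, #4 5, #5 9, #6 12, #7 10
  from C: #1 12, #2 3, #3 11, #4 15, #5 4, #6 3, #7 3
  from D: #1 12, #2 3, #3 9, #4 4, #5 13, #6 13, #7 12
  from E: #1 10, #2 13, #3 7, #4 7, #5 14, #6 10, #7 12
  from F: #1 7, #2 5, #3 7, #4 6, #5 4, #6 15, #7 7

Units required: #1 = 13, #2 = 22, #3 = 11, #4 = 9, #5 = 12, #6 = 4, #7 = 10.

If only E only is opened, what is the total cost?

Each sensor cluster is assigned to its cheapest site among the open ones.
{E}: #1→E 10·13=130, #2→E 13·22=286, #3→E 7·11=77, #4→E 7·9=63, #5→E 14·12=168, #6→E 10·4=40, #7→E 12·10=120. Service 884; fixed 112; total 996.

Total cost: 996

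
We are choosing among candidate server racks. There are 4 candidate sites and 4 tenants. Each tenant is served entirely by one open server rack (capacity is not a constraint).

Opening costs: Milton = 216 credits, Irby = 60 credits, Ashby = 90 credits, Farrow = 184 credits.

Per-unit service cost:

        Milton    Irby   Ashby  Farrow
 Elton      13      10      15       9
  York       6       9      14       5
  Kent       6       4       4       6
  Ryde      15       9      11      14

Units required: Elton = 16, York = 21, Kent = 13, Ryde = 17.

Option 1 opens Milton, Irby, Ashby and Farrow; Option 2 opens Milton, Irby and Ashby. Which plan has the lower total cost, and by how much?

Option 2 is cheaper by 147.

Option 1: {Milton, Irby, Ashby, Farrow}: Elton→Farrow 9·16=144, York→Farrow 5·21=105, Kent→Irby 4·13=52, Ryde→Irby 9·17=153. Service 454; fixed 550; total 1004.
Option 2: {Milton, Irby, Ashby}: Elton→Irby 10·16=160, York→Milton 6·21=126, Kent→Irby 4·13=52, Ryde→Irby 9·17=153. Service 491; fixed 366; total 857.
Difference: |1004 − 857| = 147.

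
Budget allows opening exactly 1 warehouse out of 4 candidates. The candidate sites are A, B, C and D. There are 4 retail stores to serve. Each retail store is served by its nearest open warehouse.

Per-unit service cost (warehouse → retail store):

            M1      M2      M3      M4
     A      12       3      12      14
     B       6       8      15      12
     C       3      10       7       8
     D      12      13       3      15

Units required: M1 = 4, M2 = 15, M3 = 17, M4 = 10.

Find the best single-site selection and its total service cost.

Choose C only; total service cost 361.

With exactly 1 open, each retail store uses its cheapest among the chosen.
{C}: M1→C 3·4=12, M2→C 10·15=150, M3→C 7·17=119, M4→C 8·10=80. Service cost 361.
{A}: service cost 437
{D}: service cost 444
Among all 4 size-1 choices, {C} is lowest.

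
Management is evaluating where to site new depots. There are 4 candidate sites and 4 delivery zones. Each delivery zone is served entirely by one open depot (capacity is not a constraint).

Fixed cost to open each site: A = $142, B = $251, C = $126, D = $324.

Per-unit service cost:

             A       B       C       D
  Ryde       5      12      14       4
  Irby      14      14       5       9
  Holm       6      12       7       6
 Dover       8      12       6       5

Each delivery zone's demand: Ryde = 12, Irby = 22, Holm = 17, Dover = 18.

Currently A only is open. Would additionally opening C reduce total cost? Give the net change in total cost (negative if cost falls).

Current service cost with {A}: 614.
Adding C: each delivery zone re-picks its cheapest; new service cost 380, saving 234.
Extra fixed cost: 126. Net change = 126 − 234 = -108.
(Totals: 756 → 648.)

Yes — net change −108 (cost falls by 108).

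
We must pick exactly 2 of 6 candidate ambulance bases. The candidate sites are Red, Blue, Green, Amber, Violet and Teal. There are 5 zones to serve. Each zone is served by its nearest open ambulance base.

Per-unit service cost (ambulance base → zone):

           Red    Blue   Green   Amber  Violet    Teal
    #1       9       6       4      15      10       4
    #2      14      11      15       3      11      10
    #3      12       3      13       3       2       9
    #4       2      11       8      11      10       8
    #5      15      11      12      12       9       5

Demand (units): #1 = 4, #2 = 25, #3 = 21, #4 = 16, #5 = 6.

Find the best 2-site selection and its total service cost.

Choose Red and Amber; total service cost 278.

With exactly 2 open, each zone uses its cheapest among the chosen.
{Red, Amber}: #1→Red 9·4=36, #2→Amber 3·25=75, #3→Amber 3·21=63, #4→Red 2·16=32, #5→Amber 12·6=72. Service cost 278.
{Amber, Teal}: service cost 312
{Green, Amber}: service cost 354
Among all 15 size-2 choices, {Red, Amber} is lowest.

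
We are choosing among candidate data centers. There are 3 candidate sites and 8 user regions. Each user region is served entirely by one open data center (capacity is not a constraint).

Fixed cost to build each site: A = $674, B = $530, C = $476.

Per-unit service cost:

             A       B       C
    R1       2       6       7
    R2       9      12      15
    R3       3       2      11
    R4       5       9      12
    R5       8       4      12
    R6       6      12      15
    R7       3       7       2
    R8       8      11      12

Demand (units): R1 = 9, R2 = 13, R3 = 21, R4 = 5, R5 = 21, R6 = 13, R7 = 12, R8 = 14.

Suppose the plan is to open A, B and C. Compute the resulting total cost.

Each user region is assigned to its cheapest site among the open ones.
{A, B, C}: R1→A 2·9=18, R2→A 9·13=117, R3→B 2·21=42, R4→A 5·5=25, R5→B 4·21=84, R6→A 6·13=78, R7→C 2·12=24, R8→A 8·14=112. Service 500; fixed 1680; total 2180.

Total cost: 2180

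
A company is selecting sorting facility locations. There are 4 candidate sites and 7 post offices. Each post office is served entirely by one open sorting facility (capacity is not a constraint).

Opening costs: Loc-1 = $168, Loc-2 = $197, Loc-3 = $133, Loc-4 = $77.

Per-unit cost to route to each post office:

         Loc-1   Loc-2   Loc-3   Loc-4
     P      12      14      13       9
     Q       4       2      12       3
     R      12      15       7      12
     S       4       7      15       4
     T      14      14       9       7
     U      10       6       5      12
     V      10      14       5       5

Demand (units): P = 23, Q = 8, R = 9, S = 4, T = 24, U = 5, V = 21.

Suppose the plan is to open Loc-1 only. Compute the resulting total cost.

Each post office is assigned to its cheapest site among the open ones.
{Loc-1}: P→Loc-1 12·23=276, Q→Loc-1 4·8=32, R→Loc-1 12·9=108, S→Loc-1 4·4=16, T→Loc-1 14·24=336, U→Loc-1 10·5=50, V→Loc-1 10·21=210. Service 1028; fixed 168; total 1196.

Total cost: 1196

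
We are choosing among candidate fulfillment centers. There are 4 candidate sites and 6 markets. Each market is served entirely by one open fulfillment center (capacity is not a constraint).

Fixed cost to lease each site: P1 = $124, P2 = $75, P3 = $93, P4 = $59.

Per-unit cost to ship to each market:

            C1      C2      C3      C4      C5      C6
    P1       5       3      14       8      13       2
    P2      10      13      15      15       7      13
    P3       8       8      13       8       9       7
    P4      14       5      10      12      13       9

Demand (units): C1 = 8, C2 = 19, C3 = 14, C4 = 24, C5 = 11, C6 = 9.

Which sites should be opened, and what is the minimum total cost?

For any fixed open set, each market goes to its cheapest open site; total = fixed + service.
{P1}: C1→P1 5·8=40, C2→P1 3·19=57, C3→P1 14·14=196, C4→P1 8·24=192, C5→P1 13·11=143, C6→P1 2·9=18. Service 646; fixed 124; total 770.
{P1, P4}: C1→P1 5·8=40, C2→P1 3·19=57, C3→P4 10·14=140, C4→P1 8·24=192, C5→P1 13·11=143, C6→P1 2·9=18. Service 590; fixed 183; total 773.
{P1, P2}: C1→P1 5·8=40, C2→P1 3·19=57, C3→P1 14·14=196, C4→P1 8·24=192, C5→P2 7·11=77, C6→P1 2·9=18. Service 580; fixed 199; total 779.
{P1, P2, P3, P4}: service 524 + fixed 351 = 875
No other subset beats 770.

Open P1 only; minimum total cost 770.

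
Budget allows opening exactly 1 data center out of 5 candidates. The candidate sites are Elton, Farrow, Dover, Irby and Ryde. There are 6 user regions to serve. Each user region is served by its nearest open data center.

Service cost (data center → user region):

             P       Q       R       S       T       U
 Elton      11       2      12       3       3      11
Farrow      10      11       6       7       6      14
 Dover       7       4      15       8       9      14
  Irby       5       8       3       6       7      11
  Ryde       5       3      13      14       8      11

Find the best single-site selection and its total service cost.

Choose Irby only; total service cost 40.

With exactly 1 open, each user region uses its cheapest among the chosen.
{Irby}: P→Irby 5, Q→Irby 8, R→Irby 3, S→Irby 6, T→Irby 7, U→Irby 11. Service cost 40.
{Elton}: service cost 42
{Farrow}: service cost 54
Among all 5 size-1 choices, {Irby} is lowest.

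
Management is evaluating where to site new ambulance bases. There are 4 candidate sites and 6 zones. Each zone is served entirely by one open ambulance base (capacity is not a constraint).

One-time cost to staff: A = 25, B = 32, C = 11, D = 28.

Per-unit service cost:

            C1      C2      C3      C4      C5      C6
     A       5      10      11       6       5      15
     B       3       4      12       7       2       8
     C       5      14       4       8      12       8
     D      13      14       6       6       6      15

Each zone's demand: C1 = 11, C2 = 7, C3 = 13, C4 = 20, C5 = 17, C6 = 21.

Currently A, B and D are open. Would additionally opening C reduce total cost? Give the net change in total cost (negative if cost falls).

Yes — net change −15 (cost falls by 15).

Current service cost with {A, B, D}: 461.
Adding C: each zone re-picks its cheapest; new service cost 435, saving 26.
Extra fixed cost: 11. Net change = 11 − 26 = -15.
(Totals: 546 → 531.)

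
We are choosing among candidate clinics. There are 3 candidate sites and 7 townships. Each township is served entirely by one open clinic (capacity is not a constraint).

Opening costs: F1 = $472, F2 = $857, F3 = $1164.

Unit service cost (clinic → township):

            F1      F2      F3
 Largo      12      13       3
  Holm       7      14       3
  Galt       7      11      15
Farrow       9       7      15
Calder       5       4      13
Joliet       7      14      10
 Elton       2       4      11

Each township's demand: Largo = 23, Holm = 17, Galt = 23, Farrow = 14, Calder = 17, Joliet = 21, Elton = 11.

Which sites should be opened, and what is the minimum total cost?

For any fixed open set, each township goes to its cheapest open site; total = fixed + service.
{F1}: Largo→F1 12·23=276, Holm→F1 7·17=119, Galt→F1 7·23=161, Farrow→F1 9·14=126, Calder→F1 5·17=85, Joliet→F1 7·21=147, Elton→F1 2·11=22. Service 936; fixed 472; total 1408.
{F2}: Largo→F2 13·23=299, Holm→F2 14·17=238, Galt→F2 11·23=253, Farrow→F2 7·14=98, Calder→F2 4·17=68, Joliet→F2 14·21=294, Elton→F2 4·11=44. Service 1294; fixed 857; total 2151.
{F1, F2}: Largo→F1 12·23=276, Holm→F1 7·17=119, Galt→F1 7·23=161, Farrow→F2 7·14=98, Calder→F2 4·17=68, Joliet→F1 7·21=147, Elton→F1 2·11=22. Service 891; fixed 1329; total 2220.
{F1, F2, F3}: service 616 + fixed 2493 = 3109
(All 7 nonempty subsets were checked; F1 only is lowest.)

Open F1 only; minimum total cost 1408.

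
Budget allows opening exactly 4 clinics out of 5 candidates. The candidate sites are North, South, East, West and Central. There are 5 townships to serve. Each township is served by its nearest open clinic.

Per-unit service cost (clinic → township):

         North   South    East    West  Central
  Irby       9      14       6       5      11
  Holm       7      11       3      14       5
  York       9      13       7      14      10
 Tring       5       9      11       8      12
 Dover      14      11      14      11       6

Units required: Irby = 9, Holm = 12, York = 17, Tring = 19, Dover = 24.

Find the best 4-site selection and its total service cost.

Choose North, East, West and Central; total service cost 439.

With exactly 4 open, each township uses its cheapest among the chosen.
{North, East, West, Central}: Irby→West 5·9=45, Holm→East 3·12=36, York→East 7·17=119, Tring→North 5·19=95, Dover→Central 6·24=144. Service cost 439.
{North, South, East, Central}: service cost 448
{South, East, West, Central}: service cost 496
Among all 5 size-4 choices, {North, East, West, Central} is lowest.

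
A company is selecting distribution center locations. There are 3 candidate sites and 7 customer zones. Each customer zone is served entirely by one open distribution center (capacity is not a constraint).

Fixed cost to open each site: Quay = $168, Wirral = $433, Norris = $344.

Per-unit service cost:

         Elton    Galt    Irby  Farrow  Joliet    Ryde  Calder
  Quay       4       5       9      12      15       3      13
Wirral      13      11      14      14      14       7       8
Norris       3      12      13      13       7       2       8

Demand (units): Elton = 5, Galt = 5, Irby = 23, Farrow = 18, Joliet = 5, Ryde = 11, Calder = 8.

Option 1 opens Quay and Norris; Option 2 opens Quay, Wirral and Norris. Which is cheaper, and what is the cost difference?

Option 1: {Quay, Norris}: Elton→Norris 3·5=15, Galt→Quay 5·5=25, Irby→Quay 9·23=207, Farrow→Quay 12·18=216, Joliet→Norris 7·5=35, Ryde→Norris 2·11=22, Calder→Norris 8·8=64. Service 584; fixed 512; total 1096.
Option 2: {Quay, Wirral, Norris}: Elton→Norris 3·5=15, Galt→Quay 5·5=25, Irby→Quay 9·23=207, Farrow→Quay 12·18=216, Joliet→Norris 7·5=35, Ryde→Norris 2·11=22, Calder→Wirral 8·8=64. Service 584; fixed 945; total 1529.
Difference: |1096 − 1529| = 433.

Option 1 is cheaper by 433.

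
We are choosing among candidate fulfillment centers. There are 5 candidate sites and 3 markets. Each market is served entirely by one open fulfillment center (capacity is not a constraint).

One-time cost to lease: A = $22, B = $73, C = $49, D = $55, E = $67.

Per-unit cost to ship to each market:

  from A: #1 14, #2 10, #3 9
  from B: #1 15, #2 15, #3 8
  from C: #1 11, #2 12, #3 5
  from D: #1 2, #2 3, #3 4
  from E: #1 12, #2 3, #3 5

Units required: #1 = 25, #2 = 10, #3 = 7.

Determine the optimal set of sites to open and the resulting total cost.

Open D only; minimum total cost 163.

For any fixed open set, each market goes to its cheapest open site; total = fixed + service.
{D}: #1→D 2·25=50, #2→D 3·10=30, #3→D 4·7=28. Service 108; fixed 55; total 163.
{A, D}: #1→D 2·25=50, #2→D 3·10=30, #3→D 4·7=28. Service 108; fixed 77; total 185.
{C, D}: service 108 + fixed 104 = 212
{A, B, C, D, E}: service 108 + fixed 266 = 374
No other subset beats 163.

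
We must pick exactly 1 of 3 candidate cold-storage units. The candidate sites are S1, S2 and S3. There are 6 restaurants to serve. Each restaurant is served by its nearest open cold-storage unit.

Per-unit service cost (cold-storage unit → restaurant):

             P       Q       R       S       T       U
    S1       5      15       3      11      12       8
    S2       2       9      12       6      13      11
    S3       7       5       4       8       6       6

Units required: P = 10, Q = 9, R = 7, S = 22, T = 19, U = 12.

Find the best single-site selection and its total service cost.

Choose S3 only; total service cost 505.

With exactly 1 open, each restaurant uses its cheapest among the chosen.
{S3}: P→S3 7·10=70, Q→S3 5·9=45, R→S3 4·7=28, S→S3 8·22=176, T→S3 6·19=114, U→S3 6·12=72. Service cost 505.
{S2}: service cost 696
{S1}: service cost 772
Among all 3 size-1 choices, {S3} is lowest.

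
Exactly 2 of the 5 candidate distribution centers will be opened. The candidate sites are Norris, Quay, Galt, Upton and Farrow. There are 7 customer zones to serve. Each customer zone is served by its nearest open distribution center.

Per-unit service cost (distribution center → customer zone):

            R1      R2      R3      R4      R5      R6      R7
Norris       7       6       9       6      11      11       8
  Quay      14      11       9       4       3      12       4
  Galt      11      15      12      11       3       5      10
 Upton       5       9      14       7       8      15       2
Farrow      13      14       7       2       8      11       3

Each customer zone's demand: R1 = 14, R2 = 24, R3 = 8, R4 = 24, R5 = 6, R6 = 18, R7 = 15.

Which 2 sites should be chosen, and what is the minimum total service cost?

Choose Norris and Farrow; total service cost 637.

With exactly 2 open, each customer zone uses its cheapest among the chosen.
{Norris, Farrow}: R1→Norris 7·14=98, R2→Norris 6·24=144, R3→Farrow 7·8=56, R4→Farrow 2·24=48, R5→Farrow 8·6=48, R6→Norris 11·18=198, R7→Farrow 3·15=45. Service cost 637.
{Upton, Farrow}: service cost 666
{Norris, Quay}: service cost 686
Among all 10 size-2 choices, {Norris, Farrow} is lowest.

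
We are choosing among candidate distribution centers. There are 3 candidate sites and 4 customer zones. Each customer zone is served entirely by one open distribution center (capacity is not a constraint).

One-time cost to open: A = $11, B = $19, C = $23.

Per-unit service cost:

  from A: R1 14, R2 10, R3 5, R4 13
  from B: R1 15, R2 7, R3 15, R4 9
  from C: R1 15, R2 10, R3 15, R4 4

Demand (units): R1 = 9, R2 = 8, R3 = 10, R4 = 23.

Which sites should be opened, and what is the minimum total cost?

Open A, B and C; minimum total cost 377.

For any fixed open set, each customer zone goes to its cheapest open site; total = fixed + service.
{A, B, C}: R1→A 14·9=126, R2→B 7·8=56, R3→A 5·10=50, R4→C 4·23=92. Service 324; fixed 53; total 377.
{A, C}: R1→A 14·9=126, R2→A 10·8=80, R3→A 5·10=50, R4→C 4·23=92. Service 348; fixed 34; total 382.
{A, B}: service 439 + fixed 30 = 469
{A}: service 555 + fixed 11 = 566
No other subset beats 377.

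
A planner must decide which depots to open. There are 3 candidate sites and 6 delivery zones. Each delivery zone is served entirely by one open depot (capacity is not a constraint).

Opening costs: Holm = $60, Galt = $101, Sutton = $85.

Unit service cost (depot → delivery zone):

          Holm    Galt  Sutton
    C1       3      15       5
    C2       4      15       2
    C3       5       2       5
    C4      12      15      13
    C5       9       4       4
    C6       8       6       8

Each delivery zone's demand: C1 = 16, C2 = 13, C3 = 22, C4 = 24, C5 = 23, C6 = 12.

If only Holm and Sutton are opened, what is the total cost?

Total cost: 805

Each delivery zone is assigned to its cheapest site among the open ones.
{Holm, Sutton}: C1→Holm 3·16=48, C2→Sutton 2·13=26, C3→Holm 5·22=110, C4→Holm 12·24=288, C5→Sutton 4·23=92, C6→Holm 8·12=96. Service 660; fixed 145; total 805.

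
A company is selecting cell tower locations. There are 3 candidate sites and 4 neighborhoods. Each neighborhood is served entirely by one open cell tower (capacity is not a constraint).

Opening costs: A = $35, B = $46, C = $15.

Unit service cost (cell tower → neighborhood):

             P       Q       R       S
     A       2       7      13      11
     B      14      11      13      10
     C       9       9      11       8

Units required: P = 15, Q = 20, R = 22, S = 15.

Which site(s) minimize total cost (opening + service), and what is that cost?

For any fixed open set, each neighborhood goes to its cheapest open site; total = fixed + service.
{A, C}: P→A 2·15=30, Q→A 7·20=140, R→C 11·22=242, S→C 8·15=120. Service 532; fixed 50; total 582.
{A, B, C}: P→A 2·15=30, Q→A 7·20=140, R→C 11·22=242, S→C 8·15=120. Service 532; fixed 96; total 628.
{A}: service 621 + fixed 35 = 656
{C}: P→C 9·15=135, Q→C 9·20=180, R→C 11·22=242, S→C 8·15=120. Service 677; fixed 15; total 692.
(All 7 nonempty subsets were checked; A and C is lowest.)

Open A and C; minimum total cost 582.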